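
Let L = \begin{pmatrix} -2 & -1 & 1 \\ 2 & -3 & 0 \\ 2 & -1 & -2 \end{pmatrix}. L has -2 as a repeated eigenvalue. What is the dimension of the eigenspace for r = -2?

1

L + 2I = [[0, -1, 1], [2, -1, 0], [2, -1, 0]].
This matrix has rank 2, so its null space has dimension 3 − 2 = 1.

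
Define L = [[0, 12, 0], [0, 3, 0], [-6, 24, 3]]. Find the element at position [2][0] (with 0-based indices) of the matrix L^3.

Characteristic polynomial: λ^3 - 6λ^2 + 9λ = λ(λ - 3)^2, so the eigenvalues are 0, 3, 3.
λ=0: eigenvector (1, 0, 2).
λ=3: eigenvector (4, 1, 8).
λ=3: eigenvector (0, 0, 1).
P = [[1, 4, 0], [0, 1, 0], [2, 8, 1]], D = diag(0, 3, 3), P⁻¹ = [[1, -4, 0], [0, 1, 0], [-2, 0, 1]].
L³ = P·diag(0, 27, 27)·P⁻¹ = [[0, 108, 0], [0, 27, 0], [-54, 216, 27]].
The requested entry is -54.

-54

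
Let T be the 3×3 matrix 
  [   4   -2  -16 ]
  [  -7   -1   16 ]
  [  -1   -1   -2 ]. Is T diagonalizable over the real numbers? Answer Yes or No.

Yes

Characteristic polynomial: p(λ) = λ^3 - λ^2 - 24λ - 36 = (λ - 6)(λ + 2)(λ + 3).
All 3 eigenvalues are distinct, so T is diagonalizable.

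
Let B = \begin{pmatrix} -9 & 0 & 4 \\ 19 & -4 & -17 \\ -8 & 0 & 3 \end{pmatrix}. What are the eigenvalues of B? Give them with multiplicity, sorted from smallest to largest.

Characteristic polynomial: p(t) = t^3 + 10t^2 + 29t + 20 = (t + 1)(t + 4)(t + 5).
Roots (with multiplicity): -5, -4, -1.

-5, -4, -1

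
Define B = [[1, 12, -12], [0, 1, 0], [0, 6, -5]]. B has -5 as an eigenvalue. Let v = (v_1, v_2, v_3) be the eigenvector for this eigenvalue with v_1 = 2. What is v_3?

B + 5I = [[6, 12, -12], [0, 6, 0], [0, 6, 0]].
Solving (B + 5I)v = 0 gives the eigenspace spanned by (2, 0, 1).
With v_1 = 2, v = (2, 0, 1), so v_3 = 1.

1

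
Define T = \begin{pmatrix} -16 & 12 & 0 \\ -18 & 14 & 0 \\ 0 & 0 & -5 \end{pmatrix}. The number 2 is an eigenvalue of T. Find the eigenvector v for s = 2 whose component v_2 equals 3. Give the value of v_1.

T − 2I = [[-18, 12, 0], [-18, 12, 0], [0, 0, -7]].
Solving (T − 2I)v = 0 gives the eigenspace spanned by (2, 3, 0).
With v_2 = 3, v = (2, 3, 0), so v_1 = 2.

2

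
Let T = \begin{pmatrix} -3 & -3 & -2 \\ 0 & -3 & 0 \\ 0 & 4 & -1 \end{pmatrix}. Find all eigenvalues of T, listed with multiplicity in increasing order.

Characteristic polynomial: p(r) = r^3 + 7r^2 + 15r + 9 = (r + 1)(r + 3)^2.
Roots (with multiplicity): -3, -3, -1.

-3, -3, -1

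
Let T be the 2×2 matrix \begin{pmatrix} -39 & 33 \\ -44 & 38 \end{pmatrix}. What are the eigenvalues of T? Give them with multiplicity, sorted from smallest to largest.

-6, 5

Characteristic polynomial: p(r) = r^2 + r - 30 = (r - 5)(r + 6).
Roots (with multiplicity): -6, 5.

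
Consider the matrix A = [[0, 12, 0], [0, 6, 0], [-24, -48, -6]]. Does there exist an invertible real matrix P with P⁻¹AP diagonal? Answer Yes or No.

Yes

Characteristic polynomial: p(μ) = μ^3 - 36μ = μ(μ - 6)(μ + 6).
All 3 eigenvalues are distinct, so A is diagonalizable.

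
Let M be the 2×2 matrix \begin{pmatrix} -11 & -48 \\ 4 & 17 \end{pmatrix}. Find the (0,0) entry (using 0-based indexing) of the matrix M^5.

-9371

Characteristic polynomial: s^2 - 6s + 5 = (s - 5)(s - 1), so the eigenvalues are 1, 5.
s=1: eigenvector (4, -1).
s=5: eigenvector (-3, 1).
P = [[4, -3], [-1, 1]], D = diag(1, 5), P⁻¹ = [[1, 3], [1, 4]].
M⁵ = P·diag(1, 3125)·P⁻¹ = [[-9371, -37488], [3124, 12497]].
The requested entry is -9371.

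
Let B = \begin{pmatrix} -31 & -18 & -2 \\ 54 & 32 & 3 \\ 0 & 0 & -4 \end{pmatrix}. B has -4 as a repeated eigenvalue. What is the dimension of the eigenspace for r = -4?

B + 4I = [[-27, -18, -2], [54, 36, 3], [0, 0, 0]].
This matrix has rank 2, so its null space has dimension 3 − 2 = 1.

1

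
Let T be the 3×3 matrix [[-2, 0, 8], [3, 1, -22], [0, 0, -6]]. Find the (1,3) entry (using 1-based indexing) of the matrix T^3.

Characteristic polynomial: λ^3 + 7λ^2 + 4λ - 12 = (λ - 1)(λ + 2)(λ + 6), so the eigenvalues are -6, -2, 1.
λ=-2: eigenvector (1, -1, 0).
λ=1: eigenvector (0, 1, 0).
λ=-6: eigenvector (-2, 4, 1).
P = [[1, 0, -2], [-1, 1, 4], [0, 0, 1]], D = diag(-2, 1, -6), P⁻¹ = [[1, 0, 2], [1, 1, -2], [0, 0, 1]].
T³ = P·diag(-8, 1, -216)·P⁻¹ = [[-8, 0, 416], [9, 1, -850], [0, 0, -216]].
The requested entry is 416.

416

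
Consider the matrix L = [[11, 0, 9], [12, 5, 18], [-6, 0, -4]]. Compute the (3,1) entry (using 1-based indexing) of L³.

-234

Characteristic polynomial: s^3 - 12s^2 + 45s - 50 = (s - 5)^2(s - 2), so the eigenvalues are 2, 5, 5.
s=2: eigenvector (1, 2, -1).
s=5: eigenvector (0, 1, 0).
s=5: eigenvector (3, 4, -2).
P = [[1, 0, 3], [2, 1, 4], [-1, 0, -2]], D = diag(2, 5, 5), P⁻¹ = [[-2, 0, -3], [0, 1, 2], [1, 0, 1]].
L³ = P·diag(8, 125, 125)·P⁻¹ = [[359, 0, 351], [468, 125, 702], [-234, 0, -226]].
The requested entry is -234.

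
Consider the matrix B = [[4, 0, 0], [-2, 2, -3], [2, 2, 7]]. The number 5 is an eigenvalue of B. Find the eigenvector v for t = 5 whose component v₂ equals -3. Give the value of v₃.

3

B − 5I = [[-1, 0, 0], [-2, -3, -3], [2, 2, 2]].
Solving (B − 5I)v = 0 gives the eigenspace spanned by (0, -3, 3).
With v₂ = -3, v = (0, -3, 3), so v₃ = 3.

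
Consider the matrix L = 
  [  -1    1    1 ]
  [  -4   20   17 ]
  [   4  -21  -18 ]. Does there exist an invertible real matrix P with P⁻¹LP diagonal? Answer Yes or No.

No

Characteristic polynomial: p(s) = s^3 - s^2 - 5s - 3 = (s - 3)(s + 1)^2.
s = -1 has algebraic multiplicity 2; rank(L + 1I) = 2, so geometric multiplicity = 1.
Geometric multiplicity < algebraic multiplicity, so L is not diagonalizable.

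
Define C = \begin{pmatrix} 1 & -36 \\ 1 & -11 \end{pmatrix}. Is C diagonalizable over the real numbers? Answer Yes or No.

Characteristic polynomial: p(λ) = λ^2 + 10λ + 25 = (λ + 5)^2.
λ = -5 has algebraic multiplicity 2; rank(C + 5I) = 1, so geometric multiplicity = 1.
Geometric multiplicity < algebraic multiplicity, so C is not diagonalizable.

No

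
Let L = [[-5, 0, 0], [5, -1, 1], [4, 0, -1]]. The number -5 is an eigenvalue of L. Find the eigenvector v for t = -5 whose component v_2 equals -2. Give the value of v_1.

2

L + 5I = [[0, 0, 0], [5, 4, 1], [4, 0, 4]].
Solving (L + 5I)v = 0 gives the eigenspace spanned by (2, -2, -2).
With v_2 = -2, v = (2, -2, -2), so v_1 = 2.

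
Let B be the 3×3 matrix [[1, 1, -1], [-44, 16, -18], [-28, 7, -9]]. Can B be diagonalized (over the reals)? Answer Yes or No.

Characteristic polynomial: p(s) = s^3 - 8s^2 + 5s + 50 = (s - 5)^2(s + 2).
s = 5 has algebraic multiplicity 2; rank(B − 5I) = 2, so geometric multiplicity = 1.
Geometric multiplicity < algebraic multiplicity, so B is not diagonalizable.

No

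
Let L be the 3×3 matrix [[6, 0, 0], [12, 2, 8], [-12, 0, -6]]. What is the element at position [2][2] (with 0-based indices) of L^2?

36

Characteristic polynomial: t^3 - 2t^2 - 36t + 72 = (t - 6)(t - 2)(t + 6), so the eigenvalues are -6, 2, 6.
t=6: eigenvector (1, 1, -1).
t=2: eigenvector (0, 1, 0).
t=-6: eigenvector (0, -1, 1).
P = [[1, 0, 0], [1, 1, -1], [-1, 0, 1]], D = diag(6, 2, -6), P⁻¹ = [[1, 0, 0], [0, 1, 1], [1, 0, 1]].
L² = P·diag(36, 4, 36)·P⁻¹ = [[36, 0, 0], [0, 4, -32], [0, 0, 36]].
The requested entry is 36.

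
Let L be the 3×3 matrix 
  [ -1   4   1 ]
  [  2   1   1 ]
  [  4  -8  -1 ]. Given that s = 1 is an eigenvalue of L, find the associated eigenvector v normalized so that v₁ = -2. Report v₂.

-2

L − 1I = [[-2, 4, 1], [2, 0, 1], [4, -8, -2]].
Solving (L − 1I)v = 0 gives the eigenspace spanned by (-2, -2, 4).
With v₁ = -2, v = (-2, -2, 4), so v₂ = -2.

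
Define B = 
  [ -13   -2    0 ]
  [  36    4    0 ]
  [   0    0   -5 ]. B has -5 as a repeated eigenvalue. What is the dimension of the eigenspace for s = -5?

B + 5I = [[-8, -2, 0], [36, 9, 0], [0, 0, 0]].
This matrix has rank 1, so its null space has dimension 3 − 1 = 2.

2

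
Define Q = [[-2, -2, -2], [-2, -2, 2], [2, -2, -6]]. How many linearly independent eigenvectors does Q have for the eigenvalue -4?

Q + 4I = [[2, -2, -2], [-2, 2, 2], [2, -2, -2]].
This matrix has rank 1, so its null space has dimension 3 − 1 = 2.

2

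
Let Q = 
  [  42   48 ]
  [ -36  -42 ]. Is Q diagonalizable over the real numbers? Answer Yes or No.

Yes

Characteristic polynomial: p(s) = s^2 - 36 = (s - 6)(s + 6).
All 2 eigenvalues are distinct, so Q is diagonalizable.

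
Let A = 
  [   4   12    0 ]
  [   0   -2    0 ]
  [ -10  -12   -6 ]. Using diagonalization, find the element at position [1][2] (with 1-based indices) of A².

24

Characteristic polynomial: s^3 + 4s^2 - 20s - 48 = (s - 4)(s + 2)(s + 6), so the eigenvalues are -6, -2, 4.
s=4: eigenvector (-1, 0, 1).
s=-2: eigenvector (-2, 1, 2).
s=-6: eigenvector (0, 0, 1).
P = [[-1, -2, 0], [0, 1, 0], [1, 2, 1]], D = diag(4, -2, -6), P⁻¹ = [[-1, -2, 0], [0, 1, 0], [1, 0, 1]].
A² = P·diag(16, 4, 36)·P⁻¹ = [[16, 24, 0], [0, 4, 0], [20, -24, 36]].
The requested entry is 24.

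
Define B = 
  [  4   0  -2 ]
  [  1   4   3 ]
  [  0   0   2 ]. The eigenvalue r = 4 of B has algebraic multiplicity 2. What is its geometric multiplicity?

B − 4I = [[0, 0, -2], [1, 0, 3], [0, 0, -2]].
This matrix has rank 2, so its null space has dimension 3 − 2 = 1.

1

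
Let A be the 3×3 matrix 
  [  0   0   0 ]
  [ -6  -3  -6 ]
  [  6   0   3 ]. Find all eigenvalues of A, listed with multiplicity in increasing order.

-3, 0, 3

Characteristic polynomial: p(t) = t^3 - 9t = t(t - 3)(t + 3).
Roots (with multiplicity): -3, 0, 3.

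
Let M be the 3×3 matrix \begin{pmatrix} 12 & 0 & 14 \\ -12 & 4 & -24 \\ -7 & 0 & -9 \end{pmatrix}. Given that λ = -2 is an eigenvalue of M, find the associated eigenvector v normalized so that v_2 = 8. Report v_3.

M + 2I = [[14, 0, 14], [-12, 6, -24], [-7, 0, -7]].
Solving (M + 2I)v = 0 gives the eigenspace spanned by (-4, 8, 4).
With v_2 = 8, v = (-4, 8, 4), so v_3 = 4.

4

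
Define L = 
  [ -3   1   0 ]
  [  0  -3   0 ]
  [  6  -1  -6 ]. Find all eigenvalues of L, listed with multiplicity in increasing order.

-6, -3, -3

Characteristic polynomial: p(s) = s^3 + 12s^2 + 45s + 54 = (s + 3)^2(s + 6).
Roots (with multiplicity): -6, -3, -3.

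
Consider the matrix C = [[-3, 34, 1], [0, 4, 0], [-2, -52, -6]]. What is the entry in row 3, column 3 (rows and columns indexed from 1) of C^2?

Characteristic polynomial: r^3 + 5r^2 - 16r - 80 = (r - 4)(r + 4)(r + 5), so the eigenvalues are -5, -4, 4.
r=-4: eigenvector (1, 0, -1).
r=-5: eigenvector (-1, 0, 2).
r=4: eigenvector (4, 1, -6).
P = [[1, -1, 4], [0, 0, 1], [-1, 2, -6]], D = diag(-4, -5, 4), P⁻¹ = [[2, -2, 1], [1, 2, 1], [0, 1, 0]].
C² = P·diag(16, 25, 16)·P⁻¹ = [[7, -18, -9], [0, 16, 0], [18, 36, 34]].
The requested entry is 34.

34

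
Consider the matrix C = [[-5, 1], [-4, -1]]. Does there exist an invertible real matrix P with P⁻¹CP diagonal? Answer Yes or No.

No

Characteristic polynomial: p(λ) = λ^2 + 6λ + 9 = (λ + 3)^2.
λ = -3 has algebraic multiplicity 2; rank(C + 3I) = 1, so geometric multiplicity = 1.
Geometric multiplicity < algebraic multiplicity, so C is not diagonalizable.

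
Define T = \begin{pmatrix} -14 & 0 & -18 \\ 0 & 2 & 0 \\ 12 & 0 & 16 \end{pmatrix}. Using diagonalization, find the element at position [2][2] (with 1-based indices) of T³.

8

Characteristic polynomial: λ^3 - 4λ^2 - 4λ + 16 = (λ - 4)(λ - 2)(λ + 2), so the eigenvalues are -2, 2, 4.
λ=-2: eigenvector (3, 0, -2).
λ=2: eigenvector (0, 1, 0).
λ=4: eigenvector (-1, 0, 1).
P = [[3, 0, -1], [0, 1, 0], [-2, 0, 1]], D = diag(-2, 2, 4), P⁻¹ = [[1, 0, 1], [0, 1, 0], [2, 0, 3]].
T³ = P·diag(-8, 8, 64)·P⁻¹ = [[-152, 0, -216], [0, 8, 0], [144, 0, 208]].
The requested entry is 8.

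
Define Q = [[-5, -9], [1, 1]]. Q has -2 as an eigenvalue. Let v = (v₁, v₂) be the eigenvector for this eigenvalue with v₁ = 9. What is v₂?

Q + 2I = [[-3, -9], [1, 3]].
Solving (Q + 2I)v = 0 gives the eigenspace spanned by (9, -3).
With v₁ = 9, v = (9, -3), so v₂ = -3.

-3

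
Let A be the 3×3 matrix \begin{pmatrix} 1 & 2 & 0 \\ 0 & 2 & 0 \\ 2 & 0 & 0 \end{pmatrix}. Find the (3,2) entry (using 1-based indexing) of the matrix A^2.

Characteristic polynomial: λ^3 - 3λ^2 + 2λ = λ(λ - 2)(λ - 1), so the eigenvalues are 0, 1, 2.
λ=1: eigenvector (1, 0, 2).
λ=2: eigenvector (2, 1, 2).
λ=0: eigenvector (0, 0, 1).
P = [[1, 2, 0], [0, 1, 0], [2, 2, 1]], D = diag(1, 2, 0), P⁻¹ = [[1, -2, 0], [0, 1, 0], [-2, 2, 1]].
A² = P·diag(1, 4, 0)·P⁻¹ = [[1, 6, 0], [0, 4, 0], [2, 4, 0]].
The requested entry is 4.

4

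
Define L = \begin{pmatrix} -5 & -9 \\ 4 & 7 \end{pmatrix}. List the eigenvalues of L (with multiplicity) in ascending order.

1, 1

Characteristic polynomial: p(μ) = μ^2 - 2μ + 1 = (μ - 1)^2.
Roots (with multiplicity): 1, 1.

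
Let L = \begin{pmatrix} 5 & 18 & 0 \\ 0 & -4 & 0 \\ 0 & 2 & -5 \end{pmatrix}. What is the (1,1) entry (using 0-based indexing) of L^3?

Characteristic polynomial: r^3 + 4r^2 - 25r - 100 = (r - 5)(r + 4)(r + 5), so the eigenvalues are -5, -4, 5.
r=5: eigenvector (1, 0, 0).
r=-4: eigenvector (-2, 1, 2).
r=-5: eigenvector (0, 0, 1).
P = [[1, -2, 0], [0, 1, 0], [0, 2, 1]], D = diag(5, -4, -5), P⁻¹ = [[1, 2, 0], [0, 1, 0], [0, -2, 1]].
L³ = P·diag(125, -64, -125)·P⁻¹ = [[125, 378, 0], [0, -64, 0], [0, 122, -125]].
The requested entry is -64.

-64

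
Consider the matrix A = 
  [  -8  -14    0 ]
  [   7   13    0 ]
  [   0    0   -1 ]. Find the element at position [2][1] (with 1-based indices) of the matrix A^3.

Characteristic polynomial: λ^3 - 4λ^2 - 11λ - 6 = (λ - 6)(λ + 1)^2, so the eigenvalues are -1, -1, 6.
λ=-1: eigenvector (2, -1, 0).
λ=6: eigenvector (-1, 1, 0).
λ=-1: eigenvector (0, 0, 1).
P = [[2, -1, 0], [-1, 1, 0], [0, 0, 1]], D = diag(-1, 6, -1), P⁻¹ = [[1, 1, 0], [1, 2, 0], [0, 0, 1]].
A³ = P·diag(-1, 216, -1)·P⁻¹ = [[-218, -434, 0], [217, 433, 0], [0, 0, -1]].
The requested entry is 217.

217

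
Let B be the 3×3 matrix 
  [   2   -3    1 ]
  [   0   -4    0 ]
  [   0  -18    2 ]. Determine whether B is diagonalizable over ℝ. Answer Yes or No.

No

Characteristic polynomial: p(t) = t^3 - 12t + 16 = (t - 2)^2(t + 4).
t = 2 has algebraic multiplicity 2; rank(B − 2I) = 2, so geometric multiplicity = 1.
Geometric multiplicity < algebraic multiplicity, so B is not diagonalizable.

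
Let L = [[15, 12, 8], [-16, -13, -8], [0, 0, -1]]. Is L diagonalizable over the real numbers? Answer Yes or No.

Characteristic polynomial: p(s) = s^3 - s^2 - 5s - 3 = (s - 3)(s + 1)^2.
s = -1 has algebraic multiplicity 2; rank(L + 1I) = 1, so geometric multiplicity = 2.
Every eigenvalue has geometric = algebraic multiplicity, so L is diagonalizable.

Yes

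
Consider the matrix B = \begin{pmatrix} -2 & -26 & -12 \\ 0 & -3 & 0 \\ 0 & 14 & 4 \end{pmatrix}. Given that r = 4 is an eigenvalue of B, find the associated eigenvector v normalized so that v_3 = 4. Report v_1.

-8

B − 4I = [[-6, -26, -12], [0, -7, 0], [0, 14, 0]].
Solving (B − 4I)v = 0 gives the eigenspace spanned by (-8, 0, 4).
With v_3 = 4, v = (-8, 0, 4), so v_1 = -8.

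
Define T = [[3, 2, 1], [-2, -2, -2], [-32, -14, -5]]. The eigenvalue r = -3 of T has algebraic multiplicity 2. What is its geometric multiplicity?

T + 3I = [[6, 2, 1], [-2, 1, -2], [-32, -14, -2]].
This matrix has rank 2, so its null space has dimension 3 − 2 = 1.

1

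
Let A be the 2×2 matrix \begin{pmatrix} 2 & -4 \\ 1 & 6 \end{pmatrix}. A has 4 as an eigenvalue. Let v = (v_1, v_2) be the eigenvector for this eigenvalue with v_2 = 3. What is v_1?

-6

A − 4I = [[-2, -4], [1, 2]].
Solving (A − 4I)v = 0 gives the eigenspace spanned by (-6, 3).
With v_2 = 3, v = (-6, 3), so v_1 = -6.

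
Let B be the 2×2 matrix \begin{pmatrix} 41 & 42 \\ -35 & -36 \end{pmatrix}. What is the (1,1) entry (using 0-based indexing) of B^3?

-1086

Characteristic polynomial: t^2 - 5t - 6 = (t - 6)(t + 1), so the eigenvalues are -1, 6.
t=6: eigenvector (6, -5).
t=-1: eigenvector (-1, 1).
P = [[6, -1], [-5, 1]], D = diag(6, -1), P⁻¹ = [[1, 1], [5, 6]].
B³ = P·diag(216, -1)·P⁻¹ = [[1301, 1302], [-1085, -1086]].
The requested entry is -1086.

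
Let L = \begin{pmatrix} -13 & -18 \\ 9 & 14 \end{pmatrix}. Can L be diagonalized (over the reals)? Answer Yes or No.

Characteristic polynomial: p(μ) = μ^2 - μ - 20 = (μ - 5)(μ + 4).
All 2 eigenvalues are distinct, so L is diagonalizable.

Yes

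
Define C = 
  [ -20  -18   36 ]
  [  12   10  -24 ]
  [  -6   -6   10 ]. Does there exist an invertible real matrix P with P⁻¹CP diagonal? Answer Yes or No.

Characteristic polynomial: p(r) = r^3 - 12r - 16 = (r - 4)(r + 2)^2.
r = -2 has algebraic multiplicity 2; rank(C + 2I) = 1, so geometric multiplicity = 2.
Every eigenvalue has geometric = algebraic multiplicity, so C is diagonalizable.

Yes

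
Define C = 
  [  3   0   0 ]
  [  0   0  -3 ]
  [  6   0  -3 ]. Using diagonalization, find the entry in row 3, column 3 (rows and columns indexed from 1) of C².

9

Characteristic polynomial: λ^3 - 9λ = λ(λ - 3)(λ + 3), so the eigenvalues are -3, 0, 3.
λ=0: eigenvector (0, 1, 0).
λ=3: eigenvector (1, -1, 1).
λ=-3: eigenvector (0, 1, 1).
P = [[0, 1, 0], [1, -1, 1], [0, 1, 1]], D = diag(0, 3, -3), P⁻¹ = [[2, 1, -1], [1, 0, 0], [-1, 0, 1]].
C² = P·diag(0, 9, 9)·P⁻¹ = [[9, 0, 0], [-18, 0, 9], [0, 0, 9]].
The requested entry is 9.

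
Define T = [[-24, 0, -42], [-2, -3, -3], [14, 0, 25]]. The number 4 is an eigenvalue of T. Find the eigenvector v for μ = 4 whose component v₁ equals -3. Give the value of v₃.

2

T − 4I = [[-28, 0, -42], [-2, -7, -3], [14, 0, 21]].
Solving (T − 4I)v = 0 gives the eigenspace spanned by (-3, 0, 2).
With v₁ = -3, v = (-3, 0, 2), so v₃ = 2.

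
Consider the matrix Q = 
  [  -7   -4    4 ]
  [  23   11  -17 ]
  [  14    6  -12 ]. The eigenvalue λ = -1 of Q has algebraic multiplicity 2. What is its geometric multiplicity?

1

Q + 1I = [[-6, -4, 4], [23, 12, -17], [14, 6, -11]].
This matrix has rank 2, so its null space has dimension 3 − 2 = 1.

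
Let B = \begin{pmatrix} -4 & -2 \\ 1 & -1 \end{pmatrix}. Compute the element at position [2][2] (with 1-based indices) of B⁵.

Characteristic polynomial: μ^2 + 5μ + 6 = (μ + 2)(μ + 3), so the eigenvalues are -3, -2.
μ=-3: eigenvector (2, -1).
μ=-2: eigenvector (-1, 1).
P = [[2, -1], [-1, 1]], D = diag(-3, -2), P⁻¹ = [[1, 1], [1, 2]].
B⁵ = P·diag(-243, -32)·P⁻¹ = [[-454, -422], [211, 179]].
The requested entry is 179.

179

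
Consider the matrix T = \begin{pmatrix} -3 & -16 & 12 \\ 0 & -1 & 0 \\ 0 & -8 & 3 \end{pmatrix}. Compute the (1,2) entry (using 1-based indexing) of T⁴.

Characteristic polynomial: r^3 + r^2 - 9r - 9 = (r - 3)(r + 1)(r + 3), so the eigenvalues are -3, -1, 3.
r=3: eigenvector (2, 0, 1).
r=-1: eigenvector (4, 1, 2).
r=-3: eigenvector (1, 0, 0).
P = [[2, 4, 1], [0, 1, 0], [1, 2, 0]], D = diag(3, -1, -3), P⁻¹ = [[0, -2, 1], [0, 1, 0], [1, 0, -2]].
T⁴ = P·diag(81, 1, 81)·P⁻¹ = [[81, -320, 0], [0, 1, 0], [0, -160, 81]].
The requested entry is -320.

-320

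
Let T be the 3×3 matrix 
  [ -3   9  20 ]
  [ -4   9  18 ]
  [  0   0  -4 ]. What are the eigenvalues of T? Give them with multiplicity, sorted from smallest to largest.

-4, 3, 3

Characteristic polynomial: p(r) = r^3 - 2r^2 - 15r + 36 = (r - 3)^2(r + 4).
Roots (with multiplicity): -4, 3, 3.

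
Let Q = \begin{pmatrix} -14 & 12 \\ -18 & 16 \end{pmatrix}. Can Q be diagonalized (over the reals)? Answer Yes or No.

Yes

Characteristic polynomial: p(r) = r^2 - 2r - 8 = (r - 4)(r + 2).
All 2 eigenvalues are distinct, so Q is diagonalizable.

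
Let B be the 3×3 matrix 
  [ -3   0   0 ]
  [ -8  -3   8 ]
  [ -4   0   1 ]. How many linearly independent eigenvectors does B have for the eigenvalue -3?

2

B + 3I = [[0, 0, 0], [-8, 0, 8], [-4, 0, 4]].
This matrix has rank 1, so its null space has dimension 3 − 1 = 2.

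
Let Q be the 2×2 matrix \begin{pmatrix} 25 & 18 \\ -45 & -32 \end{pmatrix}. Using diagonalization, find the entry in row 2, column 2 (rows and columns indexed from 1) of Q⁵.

-30962

Characteristic polynomial: μ^2 + 7μ + 10 = (μ + 2)(μ + 5), so the eigenvalues are -5, -2.
μ=-5: eigenvector (3, -5).
μ=-2: eigenvector (-2, 3).
P = [[3, -2], [-5, 3]], D = diag(-5, -2), P⁻¹ = [[-3, -2], [-5, -3]].
Q⁵ = P·diag(-3125, -32)·P⁻¹ = [[27805, 18558], [-46395, -30962]].
The requested entry is -30962.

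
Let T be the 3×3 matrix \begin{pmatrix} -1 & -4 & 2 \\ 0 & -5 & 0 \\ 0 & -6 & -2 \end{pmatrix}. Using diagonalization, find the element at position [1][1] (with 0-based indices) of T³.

Characteristic polynomial: μ^3 + 8μ^2 + 17μ + 10 = (μ + 1)(μ + 2)(μ + 5), so the eigenvalues are -5, -2, -1.
μ=-1: eigenvector (1, 0, 0).
μ=-5: eigenvector (0, 1, 2).
μ=-2: eigenvector (-2, 0, 1).
P = [[1, 0, -2], [0, 1, 0], [0, 2, 1]], D = diag(-1, -5, -2), P⁻¹ = [[1, -4, 2], [0, 1, 0], [0, -2, 1]].
T³ = P·diag(-1, -125, -8)·P⁻¹ = [[-1, -28, 14], [0, -125, 0], [0, -234, -8]].
The requested entry is -125.

-125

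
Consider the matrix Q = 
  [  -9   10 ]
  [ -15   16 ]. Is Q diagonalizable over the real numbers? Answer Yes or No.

Characteristic polynomial: p(t) = t^2 - 7t + 6 = (t - 6)(t - 1).
All 2 eigenvalues are distinct, so Q is diagonalizable.

Yes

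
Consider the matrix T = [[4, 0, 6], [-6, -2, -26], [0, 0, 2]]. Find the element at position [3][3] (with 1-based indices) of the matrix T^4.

Characteristic polynomial: μ^3 - 4μ^2 - 4μ + 16 = (μ - 4)(μ - 2)(μ + 2), so the eigenvalues are -2, 2, 4.
μ=4: eigenvector (1, -1, 0).
μ=-2: eigenvector (0, 1, 0).
μ=2: eigenvector (-3, -2, 1).
P = [[1, 0, -3], [-1, 1, -2], [0, 0, 1]], D = diag(4, -2, 2), P⁻¹ = [[1, 0, 3], [1, 1, 5], [0, 0, 1]].
T⁴ = P·diag(256, 16, 16)·P⁻¹ = [[256, 0, 720], [-240, 16, -720], [0, 0, 16]].
The requested entry is 16.

16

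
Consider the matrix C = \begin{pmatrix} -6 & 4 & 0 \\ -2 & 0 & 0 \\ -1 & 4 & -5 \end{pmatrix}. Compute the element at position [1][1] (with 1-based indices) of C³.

-120

Characteristic polynomial: t^3 + 11t^2 + 38t + 40 = (t + 2)(t + 4)(t + 5), so the eigenvalues are -5, -4, -2.
t=-2: eigenvector (1, 1, 1).
t=-4: eigenvector (-2, -1, -2).
t=-5: eigenvector (0, 0, 1).
P = [[1, -2, 0], [1, -1, 0], [1, -2, 1]], D = diag(-2, -4, -5), P⁻¹ = [[-1, 2, 0], [-1, 1, 0], [-1, 0, 1]].
C³ = P·diag(-8, -64, -125)·P⁻¹ = [[-120, 112, 0], [-56, 48, 0], [5, 112, -125]].
The requested entry is -120.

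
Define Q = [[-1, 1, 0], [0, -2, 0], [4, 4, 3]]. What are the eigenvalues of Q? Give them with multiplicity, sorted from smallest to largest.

-2, -1, 3

Characteristic polynomial: p(μ) = μ^3 - 7μ - 6 = (μ - 3)(μ + 1)(μ + 2).
Roots (with multiplicity): -2, -1, 3.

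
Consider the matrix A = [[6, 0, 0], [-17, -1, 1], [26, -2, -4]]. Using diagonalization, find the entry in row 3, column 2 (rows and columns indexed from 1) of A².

10

Characteristic polynomial: t^3 - t^2 - 24t - 36 = (t - 6)(t + 2)(t + 3), so the eigenvalues are -3, -2, 6.
t=-2: eigenvector (0, 1, -1).
t=-3: eigenvector (0, 1, -2).
t=6: eigenvector (1, -2, 3).
P = [[0, 0, 1], [1, 1, -2], [-1, -2, 3]], D = diag(-2, -3, 6), P⁻¹ = [[1, 2, 1], [1, -1, -1], [1, 0, 0]].
A² = P·diag(4, 9, 36)·P⁻¹ = [[36, 0, 0], [-59, -1, -5], [86, 10, 14]].
The requested entry is 10.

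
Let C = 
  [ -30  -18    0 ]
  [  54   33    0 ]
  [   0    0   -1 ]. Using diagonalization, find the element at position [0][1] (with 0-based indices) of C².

Characteristic polynomial: s^3 - 2s^2 - 21s - 18 = (s - 6)(s + 1)(s + 3), so the eigenvalues are -3, -1, 6.
s=6: eigenvector (1, -2, 0).
s=-3: eigenvector (2, -3, 0).
s=-1: eigenvector (0, 0, 1).
P = [[1, 2, 0], [-2, -3, 0], [0, 0, 1]], D = diag(6, -3, -1), P⁻¹ = [[-3, -2, 0], [2, 1, 0], [0, 0, 1]].
C² = P·diag(36, 9, 1)·P⁻¹ = [[-72, -54, 0], [162, 117, 0], [0, 0, 1]].
The requested entry is -54.

-54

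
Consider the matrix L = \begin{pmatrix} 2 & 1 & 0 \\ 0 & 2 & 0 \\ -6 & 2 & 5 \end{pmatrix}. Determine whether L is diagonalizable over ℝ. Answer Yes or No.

No

Characteristic polynomial: p(r) = r^3 - 9r^2 + 24r - 20 = (r - 5)(r - 2)^2.
r = 2 has algebraic multiplicity 2; rank(L − 2I) = 2, so geometric multiplicity = 1.
Geometric multiplicity < algebraic multiplicity, so L is not diagonalizable.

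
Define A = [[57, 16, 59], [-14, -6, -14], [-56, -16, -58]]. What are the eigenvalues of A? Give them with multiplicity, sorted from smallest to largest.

Characteristic polynomial: p(r) = r^3 + 7r^2 + 4r - 12 = (r - 1)(r + 2)(r + 6).
Roots (with multiplicity): -6, -2, 1.

-6, -2, 1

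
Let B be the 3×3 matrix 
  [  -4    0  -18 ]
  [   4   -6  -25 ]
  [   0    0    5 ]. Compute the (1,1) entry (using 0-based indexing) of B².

Characteristic polynomial: μ^3 + 5μ^2 - 26μ - 120 = (μ - 5)(μ + 4)(μ + 6), so the eigenvalues are -6, -4, 5.
μ=-4: eigenvector (1, 2, 0).
μ=-6: eigenvector (0, 1, 0).
μ=5: eigenvector (-2, -3, 1).
P = [[1, 0, -2], [2, 1, -3], [0, 0, 1]], D = diag(-4, -6, 5), P⁻¹ = [[1, 0, 2], [-2, 1, -1], [0, 0, 1]].
B² = P·diag(16, 36, 25)·P⁻¹ = [[16, 0, -18], [-40, 36, -47], [0, 0, 25]].
The requested entry is 36.

36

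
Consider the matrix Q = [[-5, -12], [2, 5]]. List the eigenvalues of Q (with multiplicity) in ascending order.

-1, 1

Characteristic polynomial: p(r) = r^2 - 1 = (r - 1)(r + 1).
Roots (with multiplicity): -1, 1.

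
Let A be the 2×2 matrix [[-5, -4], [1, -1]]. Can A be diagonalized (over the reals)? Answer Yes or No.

Characteristic polynomial: p(s) = s^2 + 6s + 9 = (s + 3)^2.
s = -3 has algebraic multiplicity 2; rank(A + 3I) = 1, so geometric multiplicity = 1.
Geometric multiplicity < algebraic multiplicity, so A is not diagonalizable.

No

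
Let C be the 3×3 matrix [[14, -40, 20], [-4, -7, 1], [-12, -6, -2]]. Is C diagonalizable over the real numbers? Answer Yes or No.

Yes

Characteristic polynomial: p(λ) = λ^3 - 5λ^2 - 26λ + 120 = (λ - 6)(λ - 4)(λ + 5).
All 3 eigenvalues are distinct, so C is diagonalizable.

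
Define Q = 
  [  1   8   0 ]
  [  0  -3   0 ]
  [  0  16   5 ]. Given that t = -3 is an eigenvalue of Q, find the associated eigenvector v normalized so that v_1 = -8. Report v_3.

-8

Q + 3I = [[4, 8, 0], [0, 0, 0], [0, 16, 8]].
Solving (Q + 3I)v = 0 gives the eigenspace spanned by (-8, 4, -8).
With v_1 = -8, v = (-8, 4, -8), so v_3 = -8.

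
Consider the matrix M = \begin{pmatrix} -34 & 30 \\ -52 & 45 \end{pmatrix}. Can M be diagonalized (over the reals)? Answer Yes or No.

Yes

Characteristic polynomial: p(s) = s^2 - 11s + 30 = (s - 6)(s - 5).
All 2 eigenvalues are distinct, so M is diagonalizable.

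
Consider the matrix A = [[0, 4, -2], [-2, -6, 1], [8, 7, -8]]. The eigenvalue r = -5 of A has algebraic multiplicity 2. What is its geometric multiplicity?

1

A + 5I = [[5, 4, -2], [-2, -1, 1], [8, 7, -3]].
This matrix has rank 2, so its null space has dimension 3 − 2 = 1.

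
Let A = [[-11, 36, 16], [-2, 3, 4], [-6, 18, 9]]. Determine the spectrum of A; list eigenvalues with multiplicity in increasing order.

Characteristic polynomial: p(t) = t^3 - t^2 - 9t + 9 = (t - 3)(t - 1)(t + 3).
Roots (with multiplicity): -3, 1, 3.

-3, 1, 3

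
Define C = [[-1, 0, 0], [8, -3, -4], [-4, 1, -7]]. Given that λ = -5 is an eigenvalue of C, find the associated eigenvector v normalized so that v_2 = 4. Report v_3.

C + 5I = [[4, 0, 0], [8, 2, -4], [-4, 1, -2]].
Solving (C + 5I)v = 0 gives the eigenspace spanned by (0, 4, 2).
With v_2 = 4, v = (0, 4, 2), so v_3 = 2.

2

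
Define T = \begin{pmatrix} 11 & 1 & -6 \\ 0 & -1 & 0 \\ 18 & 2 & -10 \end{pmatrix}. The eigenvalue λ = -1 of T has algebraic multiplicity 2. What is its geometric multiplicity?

T + 1I = [[12, 1, -6], [0, 0, 0], [18, 2, -9]].
This matrix has rank 2, so its null space has dimension 3 − 2 = 1.

1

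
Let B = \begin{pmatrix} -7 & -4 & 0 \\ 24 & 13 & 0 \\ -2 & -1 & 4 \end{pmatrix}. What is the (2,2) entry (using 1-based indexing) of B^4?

Characteristic polynomial: λ^3 - 10λ^2 + 29λ - 20 = (λ - 5)(λ - 4)(λ - 1), so the eigenvalues are 1, 4, 5.
λ=1: eigenvector (1, -2, 0).
λ=4: eigenvector (0, 0, 1).
λ=5: eigenvector (-1, 3, -1).
P = [[1, 0, -1], [-2, 0, 3], [0, 1, -1]], D = diag(1, 4, 5), P⁻¹ = [[3, 1, 0], [2, 1, 1], [2, 1, 0]].
B⁴ = P·diag(1, 256, 625)·P⁻¹ = [[-1247, -624, 0], [3744, 1873, 0], [-738, -369, 256]].
The requested entry is 1873.

1873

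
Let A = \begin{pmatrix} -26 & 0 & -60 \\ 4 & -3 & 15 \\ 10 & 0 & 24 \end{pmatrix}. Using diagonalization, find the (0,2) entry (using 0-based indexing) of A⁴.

6240

Characteristic polynomial: t^3 + 5t^2 - 18t - 72 = (t - 4)(t + 3)(t + 6), so the eigenvalues are -6, -3, 4.
t=-6: eigenvector (3, 1, -1).
t=-3: eigenvector (0, 1, 0).
t=4: eigenvector (-2, 1, 1).
P = [[3, 0, -2], [1, 1, 1], [-1, 0, 1]], D = diag(-6, -3, 4), P⁻¹ = [[1, 0, 2], [-2, 1, -5], [1, 0, 3]].
A⁴ = P·diag(1296, 81, 256)·P⁻¹ = [[3376, 0, 6240], [1390, 81, 2955], [-1040, 0, -1824]].
The requested entry is 6240.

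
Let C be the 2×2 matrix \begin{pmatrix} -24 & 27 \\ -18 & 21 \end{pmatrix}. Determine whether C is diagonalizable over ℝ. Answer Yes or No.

Characteristic polynomial: p(t) = t^2 + 3t - 18 = (t - 3)(t + 6).
All 2 eigenvalues are distinct, so C is diagonalizable.

Yes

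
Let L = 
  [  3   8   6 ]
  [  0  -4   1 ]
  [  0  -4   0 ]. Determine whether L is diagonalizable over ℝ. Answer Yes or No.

No

Characteristic polynomial: p(r) = r^3 + r^2 - 8r - 12 = (r - 3)(r + 2)^2.
r = -2 has algebraic multiplicity 2; rank(L + 2I) = 2, so geometric multiplicity = 1.
Geometric multiplicity < algebraic multiplicity, so L is not diagonalizable.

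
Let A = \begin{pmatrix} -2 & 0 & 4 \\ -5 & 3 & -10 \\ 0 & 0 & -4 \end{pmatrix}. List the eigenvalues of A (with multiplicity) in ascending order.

Characteristic polynomial: p(s) = s^3 + 3s^2 - 10s - 24 = (s - 3)(s + 2)(s + 4).
Roots (with multiplicity): -4, -2, 3.

-4, -2, 3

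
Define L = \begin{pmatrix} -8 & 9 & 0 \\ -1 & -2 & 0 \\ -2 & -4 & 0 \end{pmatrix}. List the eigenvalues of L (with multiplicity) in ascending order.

Characteristic polynomial: p(λ) = λ^3 + 10λ^2 + 25λ = λ(λ + 5)^2.
Roots (with multiplicity): -5, -5, 0.

-5, -5, 0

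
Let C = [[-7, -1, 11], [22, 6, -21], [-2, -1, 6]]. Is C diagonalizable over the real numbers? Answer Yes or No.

No

Characteristic polynomial: p(s) = s^3 - 5s^2 - 25s + 125 = (s - 5)^2(s + 5).
s = 5 has algebraic multiplicity 2; rank(C − 5I) = 2, so geometric multiplicity = 1.
Geometric multiplicity < algebraic multiplicity, so C is not diagonalizable.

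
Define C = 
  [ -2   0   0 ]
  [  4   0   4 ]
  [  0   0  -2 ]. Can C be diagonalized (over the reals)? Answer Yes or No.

Yes

Characteristic polynomial: p(s) = s^3 + 4s^2 + 4s = s(s + 2)^2.
s = -2 has algebraic multiplicity 2; rank(C + 2I) = 1, so geometric multiplicity = 2.
Every eigenvalue has geometric = algebraic multiplicity, so C is diagonalizable.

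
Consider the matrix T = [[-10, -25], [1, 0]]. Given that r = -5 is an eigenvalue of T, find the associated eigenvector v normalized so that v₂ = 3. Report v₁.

T + 5I = [[-5, -25], [1, 5]].
Solving (T + 5I)v = 0 gives the eigenspace spanned by (-15, 3).
With v₂ = 3, v = (-15, 3), so v₁ = -15.

-15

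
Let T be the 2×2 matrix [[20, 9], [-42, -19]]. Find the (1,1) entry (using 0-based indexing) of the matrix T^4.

Characteristic polynomial: λ^2 - λ - 2 = (λ - 2)(λ + 1), so the eigenvalues are -1, 2.
λ=-1: eigenvector (-3, 7).
λ=2: eigenvector (1, -2).
P = [[-3, 1], [7, -2]], D = diag(-1, 2), P⁻¹ = [[2, 1], [7, 3]].
T⁴ = P·diag(1, 16)·P⁻¹ = [[106, 45], [-210, -89]].
The requested entry is -89.

-89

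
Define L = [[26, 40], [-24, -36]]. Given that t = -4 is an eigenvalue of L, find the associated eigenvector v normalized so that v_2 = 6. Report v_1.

-8

L + 4I = [[30, 40], [-24, -32]].
Solving (L + 4I)v = 0 gives the eigenspace spanned by (-8, 6).
With v_2 = 6, v = (-8, 6), so v_1 = -8.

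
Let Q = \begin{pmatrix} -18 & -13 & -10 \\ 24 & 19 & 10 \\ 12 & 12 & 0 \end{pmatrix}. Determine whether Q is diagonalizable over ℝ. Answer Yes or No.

Characteristic polynomial: p(r) = r^3 - r^2 - 30r = r(r - 6)(r + 5).
All 3 eigenvalues are distinct, so Q is diagonalizable.

Yes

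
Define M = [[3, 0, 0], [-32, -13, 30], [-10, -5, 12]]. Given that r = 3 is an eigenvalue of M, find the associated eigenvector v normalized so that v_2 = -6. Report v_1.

3

M − 3I = [[0, 0, 0], [-32, -16, 30], [-10, -5, 9]].
Solving (M − 3I)v = 0 gives the eigenspace spanned by (3, -6, 0).
With v_2 = -6, v = (3, -6, 0), so v_1 = 3.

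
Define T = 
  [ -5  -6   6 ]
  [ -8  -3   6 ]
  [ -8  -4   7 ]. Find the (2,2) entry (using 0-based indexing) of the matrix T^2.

-23

Characteristic polynomial: λ^3 + λ^2 - 17λ + 15 = (λ - 3)(λ - 1)(λ + 5), so the eigenvalues are -5, 1, 3.
λ=-5: eigenvector (1, 1, 1).
λ=3: eigenvector (0, 1, 1).
λ=1: eigenvector (1, 1, 2).
P = [[1, 0, 1], [1, 1, 1], [1, 1, 2]], D = diag(-5, 3, 1), P⁻¹ = [[1, 1, -1], [-1, 1, 0], [0, -1, 1]].
T² = P·diag(25, 9, 1)·P⁻¹ = [[25, 24, -24], [16, 33, -24], [16, 32, -23]].
The requested entry is -23.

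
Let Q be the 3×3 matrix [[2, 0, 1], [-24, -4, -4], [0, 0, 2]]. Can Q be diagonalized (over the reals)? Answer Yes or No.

Characteristic polynomial: p(t) = t^3 - 12t + 16 = (t - 2)^2(t + 4).
t = 2 has algebraic multiplicity 2; rank(Q − 2I) = 2, so geometric multiplicity = 1.
Geometric multiplicity < algebraic multiplicity, so Q is not diagonalizable.

No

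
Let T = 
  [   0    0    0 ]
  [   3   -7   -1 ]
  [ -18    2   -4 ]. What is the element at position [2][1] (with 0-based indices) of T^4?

-1342

Characteristic polynomial: μ^3 + 11μ^2 + 30μ = μ(μ + 5)(μ + 6), so the eigenvalues are -6, -5, 0.
μ=0: eigenvector (1, 1, -4).
μ=-6: eigenvector (0, 1, -1).
μ=-5: eigenvector (0, 1, -2).
P = [[1, 0, 0], [1, 1, 1], [-4, -1, -2]], D = diag(0, -6, -5), P⁻¹ = [[1, 0, 0], [2, 2, 1], [-3, -1, -1]].
T⁴ = P·diag(0, 1296, 625)·P⁻¹ = [[0, 0, 0], [717, 1967, 671], [1158, -1342, -46]].
The requested entry is -1342.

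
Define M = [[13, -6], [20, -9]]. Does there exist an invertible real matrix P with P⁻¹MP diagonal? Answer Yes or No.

Characteristic polynomial: p(s) = s^2 - 4s + 3 = (s - 3)(s - 1).
All 2 eigenvalues are distinct, so M is diagonalizable.

Yes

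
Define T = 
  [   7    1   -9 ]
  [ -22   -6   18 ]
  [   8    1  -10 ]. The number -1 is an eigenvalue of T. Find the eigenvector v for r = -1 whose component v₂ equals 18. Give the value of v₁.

T + 1I = [[8, 1, -9], [-22, -5, 18], [8, 1, -9]].
Solving (T + 1I)v = 0 gives the eigenspace spanned by (-9, 18, -6).
With v₂ = 18, v = (-9, 18, -6), so v₁ = -9.

-9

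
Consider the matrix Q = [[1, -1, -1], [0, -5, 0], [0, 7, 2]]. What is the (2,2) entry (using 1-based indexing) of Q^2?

25

Characteristic polynomial: s^3 + 2s^2 - 13s + 10 = (s - 2)(s - 1)(s + 5), so the eigenvalues are -5, 1, 2.
s=1: eigenvector (1, 0, 0).
s=-5: eigenvector (0, 1, -1).
s=2: eigenvector (-1, 0, 1).
P = [[1, 0, -1], [0, 1, 0], [0, -1, 1]], D = diag(1, -5, 2), P⁻¹ = [[1, 1, 1], [0, 1, 0], [0, 1, 1]].
Q² = P·diag(1, 25, 4)·P⁻¹ = [[1, -3, -3], [0, 25, 0], [0, -21, 4]].
The requested entry is 25.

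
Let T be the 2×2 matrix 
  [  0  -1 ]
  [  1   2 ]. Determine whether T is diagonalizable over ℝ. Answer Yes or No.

Characteristic polynomial: p(λ) = λ^2 - 2λ + 1 = (λ - 1)^2.
λ = 1 has algebraic multiplicity 2; rank(T − 1I) = 1, so geometric multiplicity = 1.
Geometric multiplicity < algebraic multiplicity, so T is not diagonalizable.

No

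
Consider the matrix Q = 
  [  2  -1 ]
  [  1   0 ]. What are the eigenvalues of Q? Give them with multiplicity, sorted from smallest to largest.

Characteristic polynomial: p(μ) = μ^2 - 2μ + 1 = (μ - 1)^2.
Roots (with multiplicity): 1, 1.

1, 1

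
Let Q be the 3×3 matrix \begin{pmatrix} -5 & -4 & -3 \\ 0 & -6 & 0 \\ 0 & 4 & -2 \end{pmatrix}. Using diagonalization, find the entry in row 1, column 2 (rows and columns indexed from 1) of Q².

32

Characteristic polynomial: λ^3 + 13λ^2 + 52λ + 60 = (λ + 2)(λ + 5)(λ + 6), so the eigenvalues are -6, -5, -2.
λ=-5: eigenvector (1, 0, 0).
λ=-6: eigenvector (1, 1, -1).
λ=-2: eigenvector (-1, 0, 1).
P = [[1, 1, -1], [0, 1, 0], [0, -1, 1]], D = diag(-5, -6, -2), P⁻¹ = [[1, 0, 1], [0, 1, 0], [0, 1, 1]].
Q² = P·diag(25, 36, 4)·P⁻¹ = [[25, 32, 21], [0, 36, 0], [0, -32, 4]].
The requested entry is 32.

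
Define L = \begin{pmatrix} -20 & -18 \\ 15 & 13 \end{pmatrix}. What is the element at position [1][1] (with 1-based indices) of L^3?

Characteristic polynomial: s^2 + 7s + 10 = (s + 2)(s + 5), so the eigenvalues are -5, -2.
s=-5: eigenvector (6, -5).
s=-2: eigenvector (-1, 1).
P = [[6, -1], [-5, 1]], D = diag(-5, -2), P⁻¹ = [[1, 1], [5, 6]].
L³ = P·diag(-125, -8)·P⁻¹ = [[-710, -702], [585, 577]].
The requested entry is -710.

-710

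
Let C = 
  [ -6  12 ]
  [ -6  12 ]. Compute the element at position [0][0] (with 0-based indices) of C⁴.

-1296

Characteristic polynomial: r^2 - 6r = r(r - 6), so the eigenvalues are 0, 6.
r=6: eigenvector (-1, -1).
r=0: eigenvector (2, 1).
P = [[-1, 2], [-1, 1]], D = diag(6, 0), P⁻¹ = [[1, -2], [1, -1]].
C⁴ = P·diag(1296, 0)·P⁻¹ = [[-1296, 2592], [-1296, 2592]].
The requested entry is -1296.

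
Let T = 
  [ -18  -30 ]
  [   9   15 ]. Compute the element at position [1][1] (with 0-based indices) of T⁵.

1215

Characteristic polynomial: μ^2 + 3μ = μ(μ + 3), so the eigenvalues are -3, 0.
μ=0: eigenvector (-5, 3).
μ=-3: eigenvector (-2, 1).
P = [[-5, -2], [3, 1]], D = diag(0, -3), P⁻¹ = [[1, 2], [-3, -5]].
T⁵ = P·diag(0, -243)·P⁻¹ = [[-1458, -2430], [729, 1215]].
The requested entry is 1215.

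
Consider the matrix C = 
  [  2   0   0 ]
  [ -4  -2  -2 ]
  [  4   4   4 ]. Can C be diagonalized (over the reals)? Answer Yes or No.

Characteristic polynomial: p(r) = r^3 - 4r^2 + 4r = r(r - 2)^2.
r = 2 has algebraic multiplicity 2; rank(C − 2I) = 1, so geometric multiplicity = 2.
Every eigenvalue has geometric = algebraic multiplicity, so C is diagonalizable.

Yes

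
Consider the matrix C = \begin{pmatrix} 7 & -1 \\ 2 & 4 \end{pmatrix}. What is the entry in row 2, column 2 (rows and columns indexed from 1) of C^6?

Characteristic polynomial: r^2 - 11r + 30 = (r - 6)(r - 5), so the eigenvalues are 5, 6.
r=6: eigenvector (1, 1).
r=5: eigenvector (1, 2).
P = [[1, 1], [1, 2]], D = diag(6, 5), P⁻¹ = [[2, -1], [-1, 1]].
C⁶ = P·diag(46656, 15625)·P⁻¹ = [[77687, -31031], [62062, -15406]].
The requested entry is -15406.

-15406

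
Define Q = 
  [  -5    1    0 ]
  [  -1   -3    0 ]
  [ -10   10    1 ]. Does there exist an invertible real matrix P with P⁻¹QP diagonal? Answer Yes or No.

No

Characteristic polynomial: p(t) = t^3 + 7t^2 + 8t - 16 = (t - 1)(t + 4)^2.
t = -4 has algebraic multiplicity 2; rank(Q + 4I) = 2, so geometric multiplicity = 1.
Geometric multiplicity < algebraic multiplicity, so Q is not diagonalizable.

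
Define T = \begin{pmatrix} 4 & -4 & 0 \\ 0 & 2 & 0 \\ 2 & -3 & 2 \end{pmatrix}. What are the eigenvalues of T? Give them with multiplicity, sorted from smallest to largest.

Characteristic polynomial: p(s) = s^3 - 8s^2 + 20s - 16 = (s - 4)(s - 2)^2.
Roots (with multiplicity): 2, 2, 4.

2, 2, 4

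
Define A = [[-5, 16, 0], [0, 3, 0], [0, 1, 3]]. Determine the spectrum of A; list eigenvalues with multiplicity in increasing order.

-5, 3, 3

Characteristic polynomial: p(s) = s^3 - s^2 - 21s + 45 = (s - 3)^2(s + 5).
Roots (with multiplicity): -5, 3, 3.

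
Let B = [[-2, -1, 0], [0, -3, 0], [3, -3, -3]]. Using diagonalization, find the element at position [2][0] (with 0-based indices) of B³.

Characteristic polynomial: λ^3 + 8λ^2 + 21λ + 18 = (λ + 2)(λ + 3)^2, so the eigenvalues are -3, -3, -2.
λ=-3: eigenvector (0, 0, 1).
λ=-3: eigenvector (1, 1, -1).
λ=-2: eigenvector (1, 0, 3).
P = [[0, 1, 1], [0, 1, 0], [1, -1, 3]], D = diag(-3, -3, -2), P⁻¹ = [[-3, 4, 1], [0, 1, 0], [1, -1, 0]].
B³ = P·diag(-27, -27, -8)·P⁻¹ = [[-8, -19, 0], [0, -27, 0], [57, -57, -27]].
The requested entry is 57.

57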